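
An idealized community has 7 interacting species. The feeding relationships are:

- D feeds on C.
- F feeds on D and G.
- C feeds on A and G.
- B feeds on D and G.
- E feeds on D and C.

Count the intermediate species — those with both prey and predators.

Intermediate species (has both prey and predators): C, D.
Count: 2.

2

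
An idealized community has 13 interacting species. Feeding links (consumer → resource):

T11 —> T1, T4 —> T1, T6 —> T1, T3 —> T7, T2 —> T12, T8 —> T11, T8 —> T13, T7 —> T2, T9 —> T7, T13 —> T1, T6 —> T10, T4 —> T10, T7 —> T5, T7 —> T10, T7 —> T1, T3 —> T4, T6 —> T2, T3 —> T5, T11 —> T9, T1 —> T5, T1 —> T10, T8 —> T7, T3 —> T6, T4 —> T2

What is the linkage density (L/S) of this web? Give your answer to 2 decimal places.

There are L = 24 links among S = 13 species.
L/S = 24/13 = 1.8462 ≈ 1.85.

L/S = 1.85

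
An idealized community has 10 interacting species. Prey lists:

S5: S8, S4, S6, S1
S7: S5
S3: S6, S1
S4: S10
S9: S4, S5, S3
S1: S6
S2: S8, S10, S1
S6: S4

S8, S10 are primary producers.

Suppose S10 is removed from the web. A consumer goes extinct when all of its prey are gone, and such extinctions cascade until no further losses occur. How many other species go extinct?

4

Remove S10.
Round 1: S4 (all prey gone) → extinct.
Round 2: S6 (all prey gone) → extinct.
Round 3: S1 (all prey gone) → extinct.
Round 4: S3 (all prey gone) → extinct.
No further losses. Total secondary extinctions: 4.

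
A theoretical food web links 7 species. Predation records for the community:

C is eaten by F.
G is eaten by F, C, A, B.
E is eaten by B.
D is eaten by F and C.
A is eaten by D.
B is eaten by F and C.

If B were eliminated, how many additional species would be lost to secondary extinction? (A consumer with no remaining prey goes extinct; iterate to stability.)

Remove B.
Every predator of it retains at least one other prey: C still has G, D; F still has G, D, C.
No consumer loses all prey, so no secondary extinctions occur.

0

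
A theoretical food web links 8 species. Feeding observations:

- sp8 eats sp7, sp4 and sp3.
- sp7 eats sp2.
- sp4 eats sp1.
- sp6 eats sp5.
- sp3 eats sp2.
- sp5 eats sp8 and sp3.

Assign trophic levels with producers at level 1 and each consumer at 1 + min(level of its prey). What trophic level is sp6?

Trophic level 4

sp2 is a producer → level 1.
sp3 eats sp2 → level 2.
sp5 eats sp3 → level 3.
sp6 eats sp5 → level 4.
No prey of sp6 is below level 3, so 4 is the minimum.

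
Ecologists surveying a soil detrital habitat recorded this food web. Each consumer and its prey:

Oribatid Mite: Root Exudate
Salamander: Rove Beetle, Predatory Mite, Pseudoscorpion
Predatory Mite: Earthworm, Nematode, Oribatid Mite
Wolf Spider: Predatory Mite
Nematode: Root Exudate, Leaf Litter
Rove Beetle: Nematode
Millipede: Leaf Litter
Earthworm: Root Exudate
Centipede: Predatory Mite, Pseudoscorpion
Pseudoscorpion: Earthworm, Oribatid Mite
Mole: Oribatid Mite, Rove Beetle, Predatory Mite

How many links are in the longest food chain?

One longest chain: Root Exudate → Earthworm → Pseudoscorpion → Centipede.
It has 4 species and 3 links.

3 links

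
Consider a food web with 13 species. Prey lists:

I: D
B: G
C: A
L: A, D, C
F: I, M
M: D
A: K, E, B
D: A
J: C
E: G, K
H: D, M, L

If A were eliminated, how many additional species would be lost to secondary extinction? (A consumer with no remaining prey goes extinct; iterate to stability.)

Remove A.
Round 1: D (all prey gone), C (all prey gone) → extinct.
Round 2: I (all prey gone), M (all prey gone), L (all prey gone), J (all prey gone) → extinct.
Round 3: H (all prey gone), F (all prey gone) → extinct.
No further losses. Total secondary extinctions: 8.

8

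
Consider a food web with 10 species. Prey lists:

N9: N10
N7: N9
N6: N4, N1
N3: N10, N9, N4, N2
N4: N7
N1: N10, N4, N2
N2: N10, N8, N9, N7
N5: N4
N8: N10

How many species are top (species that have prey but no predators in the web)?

3

Top species (has prey, but nothing eats it): N5, N3, N6.
Count: 3.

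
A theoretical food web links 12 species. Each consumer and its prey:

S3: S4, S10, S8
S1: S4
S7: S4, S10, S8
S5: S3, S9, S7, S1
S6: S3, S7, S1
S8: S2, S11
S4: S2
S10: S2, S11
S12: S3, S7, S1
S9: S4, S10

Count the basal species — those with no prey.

Basal species (no prey listed): S2, S11.
Count: 2.

2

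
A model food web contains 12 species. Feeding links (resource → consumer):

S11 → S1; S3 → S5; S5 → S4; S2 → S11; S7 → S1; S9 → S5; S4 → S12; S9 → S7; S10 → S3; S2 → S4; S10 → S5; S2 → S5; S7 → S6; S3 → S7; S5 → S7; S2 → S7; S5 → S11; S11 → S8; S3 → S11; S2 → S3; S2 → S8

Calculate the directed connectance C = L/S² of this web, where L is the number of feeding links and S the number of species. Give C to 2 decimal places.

The web has S = 12 species and L = 21 feeding links.
C = L / S² = 21 / 144 = 0.1458 ≈ 0.15.

C = 0.15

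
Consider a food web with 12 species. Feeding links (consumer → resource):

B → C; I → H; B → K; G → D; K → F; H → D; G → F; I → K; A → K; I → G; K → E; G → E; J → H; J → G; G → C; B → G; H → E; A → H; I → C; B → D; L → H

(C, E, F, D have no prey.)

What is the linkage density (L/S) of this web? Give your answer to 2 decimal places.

There are L = 21 links among S = 12 species.
L/S = 21/12 = 1.7500 ≈ 1.75.

L/S = 1.75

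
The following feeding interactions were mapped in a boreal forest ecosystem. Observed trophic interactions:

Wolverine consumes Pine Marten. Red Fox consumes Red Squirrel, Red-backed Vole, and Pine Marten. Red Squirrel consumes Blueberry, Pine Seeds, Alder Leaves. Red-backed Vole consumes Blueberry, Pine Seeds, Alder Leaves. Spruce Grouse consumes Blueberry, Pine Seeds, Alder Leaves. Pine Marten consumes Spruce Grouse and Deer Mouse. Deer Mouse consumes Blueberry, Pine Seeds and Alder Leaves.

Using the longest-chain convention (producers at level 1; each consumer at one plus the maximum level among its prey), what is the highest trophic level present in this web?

4

Producers (level 1): Blueberry, Alder Leaves, Pine Seeds.
Blueberry → Spruce Grouse → Pine Marten → Wolverine gives Wolverine level 4.
No species has a prey at level 4, so no species reaches level 5.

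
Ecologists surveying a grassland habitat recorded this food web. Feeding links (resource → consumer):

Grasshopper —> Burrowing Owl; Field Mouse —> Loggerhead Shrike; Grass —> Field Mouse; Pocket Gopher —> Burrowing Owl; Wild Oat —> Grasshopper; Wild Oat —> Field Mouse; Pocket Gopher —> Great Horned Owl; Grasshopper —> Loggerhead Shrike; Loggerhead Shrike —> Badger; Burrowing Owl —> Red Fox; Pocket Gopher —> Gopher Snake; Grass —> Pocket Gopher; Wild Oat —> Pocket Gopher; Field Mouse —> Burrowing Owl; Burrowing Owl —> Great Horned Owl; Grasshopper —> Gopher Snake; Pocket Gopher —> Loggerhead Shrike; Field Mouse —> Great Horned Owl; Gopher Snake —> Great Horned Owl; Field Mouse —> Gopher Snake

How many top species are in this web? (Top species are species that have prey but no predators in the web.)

3

Top species (has prey, but nothing eats it): Great Horned Owl, Badger, Red Fox.
Count: 3.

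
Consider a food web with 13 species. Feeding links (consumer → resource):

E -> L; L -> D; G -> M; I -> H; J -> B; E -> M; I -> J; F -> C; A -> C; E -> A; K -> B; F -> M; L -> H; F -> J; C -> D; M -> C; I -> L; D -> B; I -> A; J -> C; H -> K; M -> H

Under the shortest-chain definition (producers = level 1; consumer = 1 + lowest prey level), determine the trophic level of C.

Trophic level 3

B is a producer → level 1.
D eats B → level 2.
C eats D → level 3.
No prey of C is below level 2, so 3 is the minimum.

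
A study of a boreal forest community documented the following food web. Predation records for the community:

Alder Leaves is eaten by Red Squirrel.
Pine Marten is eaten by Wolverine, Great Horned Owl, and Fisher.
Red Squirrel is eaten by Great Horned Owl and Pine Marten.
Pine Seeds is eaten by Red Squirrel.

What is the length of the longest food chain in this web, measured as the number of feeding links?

3 links

One longest chain: Alder Leaves → Red Squirrel → Pine Marten → Fisher.
It has 4 species and 3 links.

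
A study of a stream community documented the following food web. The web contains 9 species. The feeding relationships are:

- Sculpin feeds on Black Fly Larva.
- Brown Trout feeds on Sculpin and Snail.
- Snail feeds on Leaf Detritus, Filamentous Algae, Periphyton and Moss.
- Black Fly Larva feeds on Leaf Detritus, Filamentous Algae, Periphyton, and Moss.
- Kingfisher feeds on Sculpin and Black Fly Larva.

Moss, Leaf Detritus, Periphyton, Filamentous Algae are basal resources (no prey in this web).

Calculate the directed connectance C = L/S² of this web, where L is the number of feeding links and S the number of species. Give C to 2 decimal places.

C = 0.16

The web has S = 9 species and L = 13 feeding links.
C = L / S² = 13 / 81 = 0.1605 ≈ 0.16.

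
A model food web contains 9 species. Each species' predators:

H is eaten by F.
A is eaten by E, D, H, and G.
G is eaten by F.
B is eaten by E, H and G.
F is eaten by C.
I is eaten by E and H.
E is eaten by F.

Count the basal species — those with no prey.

3

Basal species (no prey listed): A, I, B.
Count: 3.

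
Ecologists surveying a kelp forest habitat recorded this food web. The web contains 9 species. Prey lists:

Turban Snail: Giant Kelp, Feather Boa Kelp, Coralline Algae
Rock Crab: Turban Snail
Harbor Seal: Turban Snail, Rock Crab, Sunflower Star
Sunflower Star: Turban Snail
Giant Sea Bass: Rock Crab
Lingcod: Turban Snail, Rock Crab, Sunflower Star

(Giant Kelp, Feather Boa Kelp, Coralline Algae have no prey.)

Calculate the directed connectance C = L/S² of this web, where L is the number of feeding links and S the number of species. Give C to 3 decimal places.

The web has S = 9 species and L = 12 feeding links.
C = L / S² = 12 / 81 = 0.1481 ≈ 0.148.

C = 0.148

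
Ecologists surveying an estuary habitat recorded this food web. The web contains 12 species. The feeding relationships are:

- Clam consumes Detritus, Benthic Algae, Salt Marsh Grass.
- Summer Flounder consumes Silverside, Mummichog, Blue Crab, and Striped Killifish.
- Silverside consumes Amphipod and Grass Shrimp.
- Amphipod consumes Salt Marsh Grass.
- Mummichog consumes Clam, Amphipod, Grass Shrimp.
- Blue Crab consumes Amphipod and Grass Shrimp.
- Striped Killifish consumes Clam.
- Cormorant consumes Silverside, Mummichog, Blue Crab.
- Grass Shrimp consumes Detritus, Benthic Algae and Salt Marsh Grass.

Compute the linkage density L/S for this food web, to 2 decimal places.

L/S = 1.83

There are L = 22 links among S = 12 species.
L/S = 22/12 = 1.8333 ≈ 1.83.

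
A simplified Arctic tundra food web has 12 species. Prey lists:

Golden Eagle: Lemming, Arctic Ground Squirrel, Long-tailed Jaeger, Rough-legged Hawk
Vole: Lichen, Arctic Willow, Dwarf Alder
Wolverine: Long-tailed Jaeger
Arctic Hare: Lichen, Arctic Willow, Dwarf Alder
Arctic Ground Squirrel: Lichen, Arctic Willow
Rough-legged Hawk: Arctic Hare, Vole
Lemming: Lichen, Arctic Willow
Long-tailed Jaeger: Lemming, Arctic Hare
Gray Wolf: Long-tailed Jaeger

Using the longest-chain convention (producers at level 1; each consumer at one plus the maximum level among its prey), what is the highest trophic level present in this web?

Producers (level 1): Lichen, Arctic Willow, Dwarf Alder.
Lichen → Lemming → Long-tailed Jaeger → Gray Wolf gives Gray Wolf level 4.
No species has a prey at level 4, so no species reaches level 5.

4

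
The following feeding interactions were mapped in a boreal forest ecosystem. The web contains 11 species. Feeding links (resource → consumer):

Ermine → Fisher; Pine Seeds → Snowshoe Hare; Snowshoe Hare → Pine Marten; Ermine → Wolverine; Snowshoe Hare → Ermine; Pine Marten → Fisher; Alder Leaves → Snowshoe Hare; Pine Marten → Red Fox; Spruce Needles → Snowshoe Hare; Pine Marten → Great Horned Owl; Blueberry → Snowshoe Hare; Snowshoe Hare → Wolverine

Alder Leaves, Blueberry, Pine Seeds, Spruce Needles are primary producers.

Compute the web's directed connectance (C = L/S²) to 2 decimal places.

The web has S = 11 species and L = 12 feeding links.
C = L / S² = 12 / 121 = 0.0992 ≈ 0.10.

C = 0.10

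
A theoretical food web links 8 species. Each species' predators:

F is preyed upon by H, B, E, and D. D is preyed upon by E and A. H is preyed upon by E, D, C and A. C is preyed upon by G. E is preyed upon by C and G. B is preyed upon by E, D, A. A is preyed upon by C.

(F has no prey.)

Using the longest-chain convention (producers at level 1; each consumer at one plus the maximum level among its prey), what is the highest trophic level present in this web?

Producers (level 1): F.
F → B → D → E → C → G gives G level 6.
No species has a prey at level 6, so no species reaches level 7.

6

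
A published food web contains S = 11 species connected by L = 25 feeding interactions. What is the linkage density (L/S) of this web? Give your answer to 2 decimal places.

There are L = 25 links among S = 11 species.
L/S = 25/11 = 2.2727 ≈ 2.27.

L/S = 2.27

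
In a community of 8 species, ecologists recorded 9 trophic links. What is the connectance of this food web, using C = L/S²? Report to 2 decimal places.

The web has S = 8 species and L = 9 feeding links.
C = L / S² = 9 / 64 = 0.1406 ≈ 0.14.

C = 0.14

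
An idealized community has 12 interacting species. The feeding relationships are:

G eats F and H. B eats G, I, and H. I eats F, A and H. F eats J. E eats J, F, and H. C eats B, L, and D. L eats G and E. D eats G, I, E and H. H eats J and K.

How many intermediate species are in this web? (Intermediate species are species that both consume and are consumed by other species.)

Intermediate species (has both prey and predators): F, H, I, E, G, B, L, D.
Count: 8.

8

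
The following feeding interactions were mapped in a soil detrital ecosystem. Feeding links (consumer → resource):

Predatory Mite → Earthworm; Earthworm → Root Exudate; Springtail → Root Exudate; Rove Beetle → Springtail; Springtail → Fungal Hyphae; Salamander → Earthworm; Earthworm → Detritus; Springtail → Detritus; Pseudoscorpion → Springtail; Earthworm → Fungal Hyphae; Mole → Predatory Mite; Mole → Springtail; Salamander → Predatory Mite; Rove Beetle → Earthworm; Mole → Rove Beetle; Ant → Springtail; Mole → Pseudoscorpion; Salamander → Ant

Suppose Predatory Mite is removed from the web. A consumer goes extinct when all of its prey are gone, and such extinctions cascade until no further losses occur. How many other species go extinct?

0

Remove Predatory Mite.
Every predator of it retains at least one other prey: Mole still has Springtail, Rove Beetle, Pseudoscorpion; Salamander still has Earthworm, Ant.
No consumer loses all prey, so no secondary extinctions occur.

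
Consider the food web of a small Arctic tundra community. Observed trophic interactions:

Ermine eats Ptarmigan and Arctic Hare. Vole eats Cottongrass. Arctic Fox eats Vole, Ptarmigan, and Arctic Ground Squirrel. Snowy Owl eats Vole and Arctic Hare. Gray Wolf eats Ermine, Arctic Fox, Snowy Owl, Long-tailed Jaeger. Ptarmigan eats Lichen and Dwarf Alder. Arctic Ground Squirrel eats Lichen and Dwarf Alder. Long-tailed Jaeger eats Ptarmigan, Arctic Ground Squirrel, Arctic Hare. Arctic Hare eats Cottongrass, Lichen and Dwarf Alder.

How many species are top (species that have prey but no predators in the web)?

Top species (has prey, but nothing eats it): Gray Wolf.
Count: 1.

1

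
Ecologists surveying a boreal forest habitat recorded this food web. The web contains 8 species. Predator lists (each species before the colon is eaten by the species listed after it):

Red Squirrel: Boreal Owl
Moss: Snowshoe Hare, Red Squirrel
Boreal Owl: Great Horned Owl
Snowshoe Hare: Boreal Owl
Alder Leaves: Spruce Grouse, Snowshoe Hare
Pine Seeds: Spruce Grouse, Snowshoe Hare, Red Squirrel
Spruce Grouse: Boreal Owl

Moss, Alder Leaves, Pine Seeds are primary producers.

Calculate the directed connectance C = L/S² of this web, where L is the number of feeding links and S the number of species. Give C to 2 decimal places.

C = 0.17

The web has S = 8 species and L = 11 feeding links.
C = L / S² = 11 / 64 = 0.1719 ≈ 0.17.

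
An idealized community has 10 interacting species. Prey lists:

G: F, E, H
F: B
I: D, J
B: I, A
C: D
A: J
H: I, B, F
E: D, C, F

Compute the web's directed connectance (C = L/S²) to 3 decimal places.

C = 0.160

The web has S = 10 species and L = 16 feeding links.
C = L / S² = 16 / 100 = 0.1600 ≈ 0.160.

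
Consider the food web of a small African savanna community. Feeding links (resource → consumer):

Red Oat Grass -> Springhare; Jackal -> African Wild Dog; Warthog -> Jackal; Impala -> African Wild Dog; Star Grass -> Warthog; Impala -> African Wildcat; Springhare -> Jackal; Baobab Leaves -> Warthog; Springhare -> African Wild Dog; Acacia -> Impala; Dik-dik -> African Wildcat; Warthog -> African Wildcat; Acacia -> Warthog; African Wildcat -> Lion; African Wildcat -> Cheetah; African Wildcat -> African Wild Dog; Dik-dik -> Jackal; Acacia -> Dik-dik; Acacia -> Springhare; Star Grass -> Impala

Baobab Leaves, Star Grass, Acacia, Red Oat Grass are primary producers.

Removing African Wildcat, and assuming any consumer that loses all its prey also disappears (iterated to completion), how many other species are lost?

2

Remove African Wildcat.
Round 1: Lion (all prey gone), Cheetah (all prey gone) → extinct.
No further losses. Total secondary extinctions: 2.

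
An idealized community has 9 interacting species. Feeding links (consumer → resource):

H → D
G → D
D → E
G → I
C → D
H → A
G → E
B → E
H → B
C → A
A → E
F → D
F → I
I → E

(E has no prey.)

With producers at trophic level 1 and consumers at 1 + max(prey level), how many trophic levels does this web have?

Producers (level 1): E.
E → D → C gives C level 3.
No species has a prey at level 3, so no species reaches level 4.

3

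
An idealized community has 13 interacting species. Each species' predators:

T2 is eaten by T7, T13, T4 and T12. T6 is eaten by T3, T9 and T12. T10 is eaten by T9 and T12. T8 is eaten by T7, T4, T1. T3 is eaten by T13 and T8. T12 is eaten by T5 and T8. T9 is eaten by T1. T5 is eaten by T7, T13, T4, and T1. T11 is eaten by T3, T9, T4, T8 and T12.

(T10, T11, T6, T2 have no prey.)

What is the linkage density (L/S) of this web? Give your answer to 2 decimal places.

There are L = 26 links among S = 13 species.
L/S = 26/13 = 2.0000 ≈ 2.00.

L/S = 2.00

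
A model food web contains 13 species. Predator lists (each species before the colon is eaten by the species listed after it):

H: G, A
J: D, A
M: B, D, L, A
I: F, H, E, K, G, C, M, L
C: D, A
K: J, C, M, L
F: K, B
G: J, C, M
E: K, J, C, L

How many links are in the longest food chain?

4 links

One longest chain: I → F → K → M → B.
It has 5 species and 4 links.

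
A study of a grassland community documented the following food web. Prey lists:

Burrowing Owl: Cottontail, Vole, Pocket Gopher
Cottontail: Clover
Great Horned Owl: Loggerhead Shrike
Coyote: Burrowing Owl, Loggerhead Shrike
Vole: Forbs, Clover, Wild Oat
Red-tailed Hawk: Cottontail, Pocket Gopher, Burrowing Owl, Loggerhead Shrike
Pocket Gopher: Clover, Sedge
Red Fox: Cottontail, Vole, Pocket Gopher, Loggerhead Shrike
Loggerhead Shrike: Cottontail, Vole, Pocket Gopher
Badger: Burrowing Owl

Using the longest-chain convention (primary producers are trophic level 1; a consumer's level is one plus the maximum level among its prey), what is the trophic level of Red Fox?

Clover is a producer → level 1.
Cottontail eats Clover → level 2.
Loggerhead Shrike eats Cottontail (level 2); other prey at levels: Vole 2, Pocket Gopher 2 → level 3.
Red Fox eats Loggerhead Shrike (level 3); other prey at levels: Cottontail 2, Vole 2, Pocket Gopher 2 → level 4.

Trophic level 4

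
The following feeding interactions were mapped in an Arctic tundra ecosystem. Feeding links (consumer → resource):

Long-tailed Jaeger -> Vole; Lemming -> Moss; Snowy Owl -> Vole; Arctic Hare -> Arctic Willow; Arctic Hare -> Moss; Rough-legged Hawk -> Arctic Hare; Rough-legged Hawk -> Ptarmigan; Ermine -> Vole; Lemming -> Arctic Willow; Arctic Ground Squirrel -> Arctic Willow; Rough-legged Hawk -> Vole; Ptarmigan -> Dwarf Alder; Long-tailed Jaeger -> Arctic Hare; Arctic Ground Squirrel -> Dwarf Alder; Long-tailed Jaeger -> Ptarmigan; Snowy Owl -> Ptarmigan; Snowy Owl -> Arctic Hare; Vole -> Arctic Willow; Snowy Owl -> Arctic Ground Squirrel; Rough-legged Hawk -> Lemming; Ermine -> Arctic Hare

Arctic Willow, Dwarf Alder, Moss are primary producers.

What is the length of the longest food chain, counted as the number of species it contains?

One longest chain: Arctic Willow → Vole → Ermine.
It has 3 species and 2 links.

3 species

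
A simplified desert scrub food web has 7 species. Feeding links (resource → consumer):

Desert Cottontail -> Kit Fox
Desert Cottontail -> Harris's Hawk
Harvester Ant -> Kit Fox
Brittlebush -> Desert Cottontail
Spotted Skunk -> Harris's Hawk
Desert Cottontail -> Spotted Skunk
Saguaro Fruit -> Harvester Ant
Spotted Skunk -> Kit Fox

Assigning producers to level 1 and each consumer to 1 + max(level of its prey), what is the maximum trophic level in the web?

Producers (level 1): Brittlebush, Saguaro Fruit.
Brittlebush → Desert Cottontail → Spotted Skunk → Harris's Hawk gives Harris's Hawk level 4.
No species has a prey at level 4, so no species reaches level 5.

4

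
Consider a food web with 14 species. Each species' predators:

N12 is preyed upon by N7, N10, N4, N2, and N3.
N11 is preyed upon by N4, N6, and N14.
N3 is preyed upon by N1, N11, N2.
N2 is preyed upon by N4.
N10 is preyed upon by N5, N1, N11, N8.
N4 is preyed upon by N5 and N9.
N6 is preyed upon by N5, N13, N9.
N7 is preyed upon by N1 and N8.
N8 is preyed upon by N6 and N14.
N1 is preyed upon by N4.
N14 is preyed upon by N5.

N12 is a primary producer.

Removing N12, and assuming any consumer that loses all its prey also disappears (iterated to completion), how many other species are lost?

13

Remove N12.
Round 1: N3 (all prey gone), N7 (all prey gone), N10 (all prey gone) → extinct.
Round 2: N8 (all prey gone), N1 (all prey gone), N11 (all prey gone), N2 (all prey gone) → extinct.
Round 3: N6 (all prey gone), N14 (all prey gone), N4 (all prey gone) → extinct.
Round 4: N9 (all prey gone), N5 (all prey gone), N13 (all prey gone) → extinct.
No further losses. Total secondary extinctions: 13.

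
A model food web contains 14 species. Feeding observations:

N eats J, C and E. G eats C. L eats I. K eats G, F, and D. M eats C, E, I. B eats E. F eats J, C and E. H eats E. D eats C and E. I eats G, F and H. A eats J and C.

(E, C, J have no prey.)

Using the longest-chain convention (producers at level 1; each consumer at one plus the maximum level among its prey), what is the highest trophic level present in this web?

4

Producers (level 1): E, C, J.
E → F → I → M gives M level 4.
No species has a prey at level 4, so no species reaches level 5.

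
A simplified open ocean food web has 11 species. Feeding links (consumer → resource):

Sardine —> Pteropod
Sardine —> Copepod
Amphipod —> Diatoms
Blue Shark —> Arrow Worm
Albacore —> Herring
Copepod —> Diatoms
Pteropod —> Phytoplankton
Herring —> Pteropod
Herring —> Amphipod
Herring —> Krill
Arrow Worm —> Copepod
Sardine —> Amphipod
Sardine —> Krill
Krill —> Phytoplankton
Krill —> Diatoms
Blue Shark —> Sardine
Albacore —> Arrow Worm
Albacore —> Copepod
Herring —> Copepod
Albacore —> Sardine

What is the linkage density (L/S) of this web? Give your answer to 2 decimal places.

L/S = 1.82

There are L = 20 links among S = 11 species.
L/S = 20/11 = 1.8182 ≈ 1.82.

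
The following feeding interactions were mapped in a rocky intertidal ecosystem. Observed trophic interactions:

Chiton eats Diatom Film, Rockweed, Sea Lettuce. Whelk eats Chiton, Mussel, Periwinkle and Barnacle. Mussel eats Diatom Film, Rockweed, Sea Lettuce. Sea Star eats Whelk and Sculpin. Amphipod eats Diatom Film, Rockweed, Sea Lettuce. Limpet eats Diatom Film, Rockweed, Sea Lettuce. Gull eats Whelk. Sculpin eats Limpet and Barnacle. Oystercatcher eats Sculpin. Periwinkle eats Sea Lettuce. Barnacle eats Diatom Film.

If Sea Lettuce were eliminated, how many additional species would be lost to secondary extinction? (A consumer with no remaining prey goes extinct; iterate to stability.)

Remove Sea Lettuce.
Round 1: Periwinkle (all prey gone) → extinct.
No further losses. Total secondary extinctions: 1.

1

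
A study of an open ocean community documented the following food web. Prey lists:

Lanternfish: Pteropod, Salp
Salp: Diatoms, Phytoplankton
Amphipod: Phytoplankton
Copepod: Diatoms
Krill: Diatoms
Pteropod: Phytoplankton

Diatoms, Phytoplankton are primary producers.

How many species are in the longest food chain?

One longest chain: Phytoplankton → Pteropod → Lanternfish.
It has 3 species and 2 links.

3 species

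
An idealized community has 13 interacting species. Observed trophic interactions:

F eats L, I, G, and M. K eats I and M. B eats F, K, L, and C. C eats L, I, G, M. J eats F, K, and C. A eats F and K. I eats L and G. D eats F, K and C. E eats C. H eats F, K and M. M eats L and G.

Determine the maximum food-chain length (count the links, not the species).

3 links

One longest chain: G → I → C → D.
It has 4 species and 3 links.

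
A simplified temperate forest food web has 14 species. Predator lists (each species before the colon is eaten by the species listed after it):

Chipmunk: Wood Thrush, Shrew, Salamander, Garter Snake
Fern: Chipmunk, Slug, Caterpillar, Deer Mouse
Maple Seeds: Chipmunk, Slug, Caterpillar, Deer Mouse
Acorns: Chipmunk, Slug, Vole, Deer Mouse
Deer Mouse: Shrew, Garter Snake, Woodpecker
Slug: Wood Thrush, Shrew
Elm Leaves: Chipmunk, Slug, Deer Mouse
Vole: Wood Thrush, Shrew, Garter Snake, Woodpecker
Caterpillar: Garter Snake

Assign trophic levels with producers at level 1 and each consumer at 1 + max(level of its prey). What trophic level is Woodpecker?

Fern is a producer → level 1.
Deer Mouse eats Fern (level 1); other prey at levels: Acorns 1, Maple Seeds 1, Elm Leaves 1 → level 2.
Woodpecker eats Deer Mouse (level 2); other prey at levels: Vole 2 → level 3.

Trophic level 3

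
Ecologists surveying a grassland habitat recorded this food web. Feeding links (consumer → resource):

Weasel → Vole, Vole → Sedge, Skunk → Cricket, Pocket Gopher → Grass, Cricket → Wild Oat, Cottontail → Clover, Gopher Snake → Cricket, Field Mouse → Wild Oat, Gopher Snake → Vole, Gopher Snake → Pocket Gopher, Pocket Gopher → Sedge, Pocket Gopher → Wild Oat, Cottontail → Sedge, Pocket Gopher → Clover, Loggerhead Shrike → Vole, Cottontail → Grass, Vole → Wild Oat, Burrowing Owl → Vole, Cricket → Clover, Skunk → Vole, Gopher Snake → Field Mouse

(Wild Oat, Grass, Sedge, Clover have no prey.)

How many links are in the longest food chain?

One longest chain: Wild Oat → Cricket → Gopher Snake.
It has 3 species and 2 links.

2 links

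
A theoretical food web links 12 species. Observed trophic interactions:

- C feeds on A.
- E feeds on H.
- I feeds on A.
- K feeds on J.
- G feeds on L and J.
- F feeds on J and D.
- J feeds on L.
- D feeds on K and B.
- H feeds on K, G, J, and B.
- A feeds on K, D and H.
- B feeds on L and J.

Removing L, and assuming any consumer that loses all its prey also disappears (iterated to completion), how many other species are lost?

Remove L.
Round 1: J (all prey gone) → extinct.
Round 2: K (all prey gone), B (all prey gone), G (all prey gone) → extinct.
Round 3: H (all prey gone), D (all prey gone) → extinct.
Round 4: E (all prey gone), A (all prey gone), F (all prey gone) → extinct.
Round 5: I (all prey gone), C (all prey gone) → extinct.
No further losses. Total secondary extinctions: 11.

11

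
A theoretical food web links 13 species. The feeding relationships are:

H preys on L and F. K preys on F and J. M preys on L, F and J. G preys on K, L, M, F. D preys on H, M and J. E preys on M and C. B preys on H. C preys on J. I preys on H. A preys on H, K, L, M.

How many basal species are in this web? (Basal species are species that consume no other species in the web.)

Basal species (no prey listed): J, L, F.
Count: 3.

3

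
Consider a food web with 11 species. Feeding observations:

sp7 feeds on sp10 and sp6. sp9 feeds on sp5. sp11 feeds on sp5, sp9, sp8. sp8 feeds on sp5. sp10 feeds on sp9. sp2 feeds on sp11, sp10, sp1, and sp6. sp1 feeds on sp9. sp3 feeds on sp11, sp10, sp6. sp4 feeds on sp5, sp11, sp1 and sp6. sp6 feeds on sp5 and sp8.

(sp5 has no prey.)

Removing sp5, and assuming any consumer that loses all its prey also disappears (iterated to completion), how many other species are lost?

Remove sp5.
Round 1: sp8 (all prey gone), sp9 (all prey gone) → extinct.
Round 2: sp6 (all prey gone), sp11 (all prey gone), sp1 (all prey gone), sp10 (all prey gone) → extinct.
Round 3: sp3 (all prey gone), sp7 (all prey gone), sp2 (all prey gone), sp4 (all prey gone) → extinct.
No further losses. Total secondary extinctions: 10.

10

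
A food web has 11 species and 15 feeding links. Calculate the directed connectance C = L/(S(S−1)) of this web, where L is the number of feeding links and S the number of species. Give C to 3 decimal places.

The web has S = 11 species and L = 15 feeding links.
C = L / (S(S−1)) = 15 / 110 = 0.1364 ≈ 0.136.

C = 0.136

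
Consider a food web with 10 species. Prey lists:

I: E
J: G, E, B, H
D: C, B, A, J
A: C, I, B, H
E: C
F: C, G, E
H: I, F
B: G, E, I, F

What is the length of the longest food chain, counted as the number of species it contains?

6 species

One longest chain: C → E → I → B → J → D.
It has 6 species and 5 links.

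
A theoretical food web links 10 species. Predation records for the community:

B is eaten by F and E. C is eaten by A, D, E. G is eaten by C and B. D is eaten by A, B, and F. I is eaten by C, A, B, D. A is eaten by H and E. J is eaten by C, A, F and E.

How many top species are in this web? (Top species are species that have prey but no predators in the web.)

Top species (has prey, but nothing eats it): E, H, F.
Count: 3.

3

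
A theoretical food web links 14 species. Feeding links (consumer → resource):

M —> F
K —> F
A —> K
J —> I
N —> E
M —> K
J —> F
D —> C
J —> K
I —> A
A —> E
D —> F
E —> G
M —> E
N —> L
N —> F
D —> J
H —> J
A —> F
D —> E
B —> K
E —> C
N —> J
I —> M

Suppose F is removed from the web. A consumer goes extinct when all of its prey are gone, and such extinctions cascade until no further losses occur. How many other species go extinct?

Remove F.
Round 1: K (all prey gone) → extinct.
Round 2: B (all prey gone) → extinct.
No further losses. Total secondary extinctions: 2.

2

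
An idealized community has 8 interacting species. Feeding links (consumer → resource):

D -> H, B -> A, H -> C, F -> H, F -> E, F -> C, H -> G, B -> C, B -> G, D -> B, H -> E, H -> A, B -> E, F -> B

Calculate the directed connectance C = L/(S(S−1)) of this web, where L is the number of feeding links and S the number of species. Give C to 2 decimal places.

The web has S = 8 species and L = 14 feeding links.
C = L / (S(S−1)) = 14 / 56 = 0.2500 ≈ 0.25.

C = 0.25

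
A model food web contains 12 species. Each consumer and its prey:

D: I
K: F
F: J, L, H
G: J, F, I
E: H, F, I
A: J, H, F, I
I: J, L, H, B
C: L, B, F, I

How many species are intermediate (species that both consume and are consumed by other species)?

2

Intermediate species (has both prey and predators): F, I.
Count: 2.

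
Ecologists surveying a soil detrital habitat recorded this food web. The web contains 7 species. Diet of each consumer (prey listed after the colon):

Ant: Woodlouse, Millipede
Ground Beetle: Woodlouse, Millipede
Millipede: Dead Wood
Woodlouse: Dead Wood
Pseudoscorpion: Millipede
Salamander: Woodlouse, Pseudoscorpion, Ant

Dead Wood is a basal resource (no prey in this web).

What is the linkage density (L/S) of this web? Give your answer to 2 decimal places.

There are L = 10 links among S = 7 species.
L/S = 10/7 = 1.4286 ≈ 1.43.

L/S = 1.43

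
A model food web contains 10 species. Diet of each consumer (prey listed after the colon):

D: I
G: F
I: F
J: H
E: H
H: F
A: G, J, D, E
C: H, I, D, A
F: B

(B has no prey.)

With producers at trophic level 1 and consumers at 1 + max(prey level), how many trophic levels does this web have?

Producers (level 1): B.
B → F → H → J → A → C gives C level 6.
No species has a prey at level 6, so no species reaches level 7.

6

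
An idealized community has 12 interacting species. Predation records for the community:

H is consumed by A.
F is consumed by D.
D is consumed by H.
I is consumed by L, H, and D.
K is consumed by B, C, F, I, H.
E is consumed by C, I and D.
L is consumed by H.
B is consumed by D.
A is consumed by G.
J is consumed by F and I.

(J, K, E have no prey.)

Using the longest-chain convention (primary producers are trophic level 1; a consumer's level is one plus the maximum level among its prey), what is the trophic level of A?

Trophic level 5

J is a producer → level 1.
I eats J (level 1); other prey at levels: K 1, E 1 → level 2.
L eats I → level 3.
H eats L (level 3); other prey at levels: K 1, I 2, D 3 → level 4.
A eats H → level 5.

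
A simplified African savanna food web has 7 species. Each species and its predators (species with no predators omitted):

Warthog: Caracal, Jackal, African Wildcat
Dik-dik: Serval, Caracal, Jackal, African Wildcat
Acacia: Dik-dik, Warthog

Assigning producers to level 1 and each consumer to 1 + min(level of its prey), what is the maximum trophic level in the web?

3

Producers (level 1): Acacia.
Following each consumer down to its lowest-level prey: Acacia → Dik-dik → Caracal (levels 1 through 3).
All prey of Caracal (Dik-dik 2, Warthog 2) are at level 2 or above, so Caracal is at level 1 + 2 = 3.
Every consumer has at least one prey at level 2 or below, so none exceeds level 3.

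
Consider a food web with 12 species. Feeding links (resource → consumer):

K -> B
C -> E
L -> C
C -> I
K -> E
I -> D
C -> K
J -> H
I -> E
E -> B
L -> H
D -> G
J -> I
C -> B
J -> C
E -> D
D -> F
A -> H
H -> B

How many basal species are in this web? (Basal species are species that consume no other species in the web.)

3

Basal species (no prey listed): A, J, L.
Count: 3.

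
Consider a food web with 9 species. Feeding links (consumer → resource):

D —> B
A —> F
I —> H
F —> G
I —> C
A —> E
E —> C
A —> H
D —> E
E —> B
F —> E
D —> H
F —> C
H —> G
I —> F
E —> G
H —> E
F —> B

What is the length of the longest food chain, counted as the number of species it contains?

One longest chain: C → E → H → I.
It has 4 species and 3 links.

4 species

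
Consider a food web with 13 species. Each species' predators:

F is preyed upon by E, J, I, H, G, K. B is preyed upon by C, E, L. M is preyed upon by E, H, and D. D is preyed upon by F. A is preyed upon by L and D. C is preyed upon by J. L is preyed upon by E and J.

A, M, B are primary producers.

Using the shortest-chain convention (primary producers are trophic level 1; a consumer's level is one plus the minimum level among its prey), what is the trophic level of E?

M is a producer → level 1.
E eats M → level 2.

Trophic level 2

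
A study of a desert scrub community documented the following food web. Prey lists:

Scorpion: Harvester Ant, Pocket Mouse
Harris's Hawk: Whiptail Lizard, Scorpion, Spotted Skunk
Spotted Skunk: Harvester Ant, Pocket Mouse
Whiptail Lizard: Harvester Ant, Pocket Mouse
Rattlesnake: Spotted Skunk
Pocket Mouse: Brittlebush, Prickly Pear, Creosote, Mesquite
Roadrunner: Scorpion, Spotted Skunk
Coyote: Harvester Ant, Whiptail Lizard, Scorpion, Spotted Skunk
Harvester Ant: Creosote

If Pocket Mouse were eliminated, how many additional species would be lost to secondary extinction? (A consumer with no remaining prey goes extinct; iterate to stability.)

Remove Pocket Mouse.
Every predator of it retains at least one other prey: Whiptail Lizard still has Harvester Ant; Scorpion still has Harvester Ant; Spotted Skunk still has Harvester Ant.
No consumer loses all prey, so no secondary extinctions occur.

0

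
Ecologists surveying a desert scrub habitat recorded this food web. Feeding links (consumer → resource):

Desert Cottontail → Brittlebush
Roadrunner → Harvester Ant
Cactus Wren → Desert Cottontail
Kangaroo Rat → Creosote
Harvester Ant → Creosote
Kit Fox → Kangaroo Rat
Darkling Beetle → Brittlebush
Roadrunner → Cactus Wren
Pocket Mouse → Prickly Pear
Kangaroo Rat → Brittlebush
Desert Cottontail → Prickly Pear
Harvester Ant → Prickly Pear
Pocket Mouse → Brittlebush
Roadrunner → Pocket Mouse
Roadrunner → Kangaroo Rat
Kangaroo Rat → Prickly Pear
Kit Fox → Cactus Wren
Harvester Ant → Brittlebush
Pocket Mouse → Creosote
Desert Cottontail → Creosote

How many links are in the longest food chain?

One longest chain: Prickly Pear → Desert Cottontail → Cactus Wren → Roadrunner.
It has 4 species and 3 links.

3 links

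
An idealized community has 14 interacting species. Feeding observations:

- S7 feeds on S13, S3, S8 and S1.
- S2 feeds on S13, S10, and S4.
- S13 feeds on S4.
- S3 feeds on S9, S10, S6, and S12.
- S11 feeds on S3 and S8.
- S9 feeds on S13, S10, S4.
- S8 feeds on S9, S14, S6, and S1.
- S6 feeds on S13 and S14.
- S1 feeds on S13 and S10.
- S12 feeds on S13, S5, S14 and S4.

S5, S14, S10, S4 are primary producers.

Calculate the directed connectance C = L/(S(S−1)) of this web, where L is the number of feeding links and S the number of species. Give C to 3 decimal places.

The web has S = 14 species and L = 29 feeding links.
C = L / (S(S−1)) = 29 / 182 = 0.1593 ≈ 0.159.

C = 0.159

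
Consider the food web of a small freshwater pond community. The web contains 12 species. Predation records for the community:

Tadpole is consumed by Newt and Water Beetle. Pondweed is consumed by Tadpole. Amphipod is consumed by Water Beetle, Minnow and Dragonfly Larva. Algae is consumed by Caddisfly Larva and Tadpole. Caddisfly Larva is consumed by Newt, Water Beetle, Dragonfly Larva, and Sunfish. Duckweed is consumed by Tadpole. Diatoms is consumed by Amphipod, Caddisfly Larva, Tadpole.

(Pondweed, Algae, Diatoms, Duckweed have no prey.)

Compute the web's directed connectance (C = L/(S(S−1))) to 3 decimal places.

C = 0.121

The web has S = 12 species and L = 16 feeding links.
C = L / (S(S−1)) = 16 / 132 = 0.1212 ≈ 0.121.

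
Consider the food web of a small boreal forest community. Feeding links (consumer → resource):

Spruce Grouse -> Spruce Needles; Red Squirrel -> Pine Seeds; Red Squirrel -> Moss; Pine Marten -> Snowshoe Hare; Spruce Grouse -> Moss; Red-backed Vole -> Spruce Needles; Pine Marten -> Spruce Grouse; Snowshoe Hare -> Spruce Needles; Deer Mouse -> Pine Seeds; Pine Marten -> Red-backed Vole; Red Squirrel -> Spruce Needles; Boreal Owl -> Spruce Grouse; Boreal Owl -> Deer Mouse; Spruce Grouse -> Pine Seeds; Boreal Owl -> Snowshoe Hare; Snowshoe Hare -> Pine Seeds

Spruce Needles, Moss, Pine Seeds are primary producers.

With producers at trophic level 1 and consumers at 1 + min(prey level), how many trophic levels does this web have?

Producers (level 1): Spruce Needles, Moss, Pine Seeds.
Following each consumer down to its lowest-level prey: Pine Seeds → Deer Mouse → Boreal Owl (levels 1 through 3).
All prey of Boreal Owl (Deer Mouse 2, Snowshoe Hare 2, Spruce Grouse 2) are at level 2 or above, so Boreal Owl is at level 1 + 2 = 3.
Every consumer has at least one prey at level 2 or below, so none exceeds level 3.

3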